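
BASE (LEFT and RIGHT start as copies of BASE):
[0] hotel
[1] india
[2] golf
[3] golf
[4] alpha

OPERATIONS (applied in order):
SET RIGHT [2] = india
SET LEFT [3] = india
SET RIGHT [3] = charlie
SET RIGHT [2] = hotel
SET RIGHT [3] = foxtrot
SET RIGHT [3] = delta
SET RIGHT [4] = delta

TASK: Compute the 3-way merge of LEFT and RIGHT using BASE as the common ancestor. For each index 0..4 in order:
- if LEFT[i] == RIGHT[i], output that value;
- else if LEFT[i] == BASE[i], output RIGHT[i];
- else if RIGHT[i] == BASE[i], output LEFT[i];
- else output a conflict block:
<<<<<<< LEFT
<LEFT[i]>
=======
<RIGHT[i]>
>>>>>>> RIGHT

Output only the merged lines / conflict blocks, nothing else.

Final LEFT:  [hotel, india, golf, india, alpha]
Final RIGHT: [hotel, india, hotel, delta, delta]
i=0: L=hotel R=hotel -> agree -> hotel
i=1: L=india R=india -> agree -> india
i=2: L=golf=BASE, R=hotel -> take RIGHT -> hotel
i=3: BASE=golf L=india R=delta all differ -> CONFLICT
i=4: L=alpha=BASE, R=delta -> take RIGHT -> delta

Answer: hotel
india
hotel
<<<<<<< LEFT
india
=======
delta
>>>>>>> RIGHT
delta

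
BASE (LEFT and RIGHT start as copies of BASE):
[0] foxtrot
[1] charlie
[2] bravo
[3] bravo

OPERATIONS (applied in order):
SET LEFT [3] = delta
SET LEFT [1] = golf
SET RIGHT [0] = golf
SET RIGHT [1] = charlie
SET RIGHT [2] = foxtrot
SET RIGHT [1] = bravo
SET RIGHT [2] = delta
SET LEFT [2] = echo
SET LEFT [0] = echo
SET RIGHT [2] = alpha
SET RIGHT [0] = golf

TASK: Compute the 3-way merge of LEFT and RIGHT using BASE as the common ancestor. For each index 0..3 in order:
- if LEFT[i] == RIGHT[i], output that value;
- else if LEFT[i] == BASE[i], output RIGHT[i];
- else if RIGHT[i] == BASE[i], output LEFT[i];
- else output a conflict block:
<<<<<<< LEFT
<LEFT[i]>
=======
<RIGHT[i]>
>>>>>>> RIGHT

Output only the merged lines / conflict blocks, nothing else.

Final LEFT:  [echo, golf, echo, delta]
Final RIGHT: [golf, bravo, alpha, bravo]
i=0: BASE=foxtrot L=echo R=golf all differ -> CONFLICT
i=1: BASE=charlie L=golf R=bravo all differ -> CONFLICT
i=2: BASE=bravo L=echo R=alpha all differ -> CONFLICT
i=3: L=delta, R=bravo=BASE -> take LEFT -> delta

Answer: <<<<<<< LEFT
echo
=======
golf
>>>>>>> RIGHT
<<<<<<< LEFT
golf
=======
bravo
>>>>>>> RIGHT
<<<<<<< LEFT
echo
=======
alpha
>>>>>>> RIGHT
delta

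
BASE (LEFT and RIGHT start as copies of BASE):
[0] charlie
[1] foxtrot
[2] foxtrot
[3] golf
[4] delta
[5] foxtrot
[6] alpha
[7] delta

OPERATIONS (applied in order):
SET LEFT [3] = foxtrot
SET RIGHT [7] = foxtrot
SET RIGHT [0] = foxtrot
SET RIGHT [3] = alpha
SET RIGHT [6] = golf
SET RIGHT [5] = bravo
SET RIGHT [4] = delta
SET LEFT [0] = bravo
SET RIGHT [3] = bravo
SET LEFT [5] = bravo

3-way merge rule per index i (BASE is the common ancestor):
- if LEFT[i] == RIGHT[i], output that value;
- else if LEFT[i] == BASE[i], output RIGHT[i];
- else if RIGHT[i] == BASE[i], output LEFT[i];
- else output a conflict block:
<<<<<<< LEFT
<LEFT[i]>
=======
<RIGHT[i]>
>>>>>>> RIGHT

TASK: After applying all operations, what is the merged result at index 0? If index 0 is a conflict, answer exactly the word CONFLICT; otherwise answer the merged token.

Final LEFT:  [bravo, foxtrot, foxtrot, foxtrot, delta, bravo, alpha, delta]
Final RIGHT: [foxtrot, foxtrot, foxtrot, bravo, delta, bravo, golf, foxtrot]
i=0: BASE=charlie L=bravo R=foxtrot all differ -> CONFLICT
i=1: L=foxtrot R=foxtrot -> agree -> foxtrot
i=2: L=foxtrot R=foxtrot -> agree -> foxtrot
i=3: BASE=golf L=foxtrot R=bravo all differ -> CONFLICT
i=4: L=delta R=delta -> agree -> delta
i=5: L=bravo R=bravo -> agree -> bravo
i=6: L=alpha=BASE, R=golf -> take RIGHT -> golf
i=7: L=delta=BASE, R=foxtrot -> take RIGHT -> foxtrot
Index 0 -> CONFLICT

Answer: CONFLICT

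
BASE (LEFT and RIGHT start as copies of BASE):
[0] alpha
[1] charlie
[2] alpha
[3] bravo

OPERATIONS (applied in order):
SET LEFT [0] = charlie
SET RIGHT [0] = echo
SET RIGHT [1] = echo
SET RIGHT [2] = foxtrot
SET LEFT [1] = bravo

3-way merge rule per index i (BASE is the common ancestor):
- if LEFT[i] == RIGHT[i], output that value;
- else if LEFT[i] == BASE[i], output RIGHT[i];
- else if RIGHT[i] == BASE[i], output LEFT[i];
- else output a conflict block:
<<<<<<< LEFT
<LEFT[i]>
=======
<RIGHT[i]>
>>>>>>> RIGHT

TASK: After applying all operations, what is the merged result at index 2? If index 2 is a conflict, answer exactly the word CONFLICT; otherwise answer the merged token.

Answer: foxtrot

Derivation:
Final LEFT:  [charlie, bravo, alpha, bravo]
Final RIGHT: [echo, echo, foxtrot, bravo]
i=0: BASE=alpha L=charlie R=echo all differ -> CONFLICT
i=1: BASE=charlie L=bravo R=echo all differ -> CONFLICT
i=2: L=alpha=BASE, R=foxtrot -> take RIGHT -> foxtrot
i=3: L=bravo R=bravo -> agree -> bravo
Index 2 -> foxtrot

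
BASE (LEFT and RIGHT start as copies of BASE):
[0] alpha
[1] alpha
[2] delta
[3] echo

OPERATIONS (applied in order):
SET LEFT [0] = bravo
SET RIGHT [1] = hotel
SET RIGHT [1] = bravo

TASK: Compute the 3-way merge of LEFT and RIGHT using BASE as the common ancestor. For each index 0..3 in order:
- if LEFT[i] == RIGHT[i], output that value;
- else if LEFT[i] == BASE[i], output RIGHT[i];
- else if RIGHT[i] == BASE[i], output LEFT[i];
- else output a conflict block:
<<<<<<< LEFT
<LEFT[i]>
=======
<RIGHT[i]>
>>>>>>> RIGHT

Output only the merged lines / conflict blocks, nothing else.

Final LEFT:  [bravo, alpha, delta, echo]
Final RIGHT: [alpha, bravo, delta, echo]
i=0: L=bravo, R=alpha=BASE -> take LEFT -> bravo
i=1: L=alpha=BASE, R=bravo -> take RIGHT -> bravo
i=2: L=delta R=delta -> agree -> delta
i=3: L=echo R=echo -> agree -> echo

Answer: bravo
bravo
delta
echo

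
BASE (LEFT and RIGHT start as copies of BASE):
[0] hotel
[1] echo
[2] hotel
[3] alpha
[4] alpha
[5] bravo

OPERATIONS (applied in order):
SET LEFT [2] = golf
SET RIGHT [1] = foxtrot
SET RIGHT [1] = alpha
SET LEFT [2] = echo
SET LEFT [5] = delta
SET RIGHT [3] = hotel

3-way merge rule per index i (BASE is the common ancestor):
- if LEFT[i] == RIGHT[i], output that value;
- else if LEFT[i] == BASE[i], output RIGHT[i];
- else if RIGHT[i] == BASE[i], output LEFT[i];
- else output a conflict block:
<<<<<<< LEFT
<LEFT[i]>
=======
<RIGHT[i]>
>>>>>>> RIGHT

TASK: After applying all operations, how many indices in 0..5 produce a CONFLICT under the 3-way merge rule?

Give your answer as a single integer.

Answer: 0

Derivation:
Final LEFT:  [hotel, echo, echo, alpha, alpha, delta]
Final RIGHT: [hotel, alpha, hotel, hotel, alpha, bravo]
i=0: L=hotel R=hotel -> agree -> hotel
i=1: L=echo=BASE, R=alpha -> take RIGHT -> alpha
i=2: L=echo, R=hotel=BASE -> take LEFT -> echo
i=3: L=alpha=BASE, R=hotel -> take RIGHT -> hotel
i=4: L=alpha R=alpha -> agree -> alpha
i=5: L=delta, R=bravo=BASE -> take LEFT -> delta
Conflict count: 0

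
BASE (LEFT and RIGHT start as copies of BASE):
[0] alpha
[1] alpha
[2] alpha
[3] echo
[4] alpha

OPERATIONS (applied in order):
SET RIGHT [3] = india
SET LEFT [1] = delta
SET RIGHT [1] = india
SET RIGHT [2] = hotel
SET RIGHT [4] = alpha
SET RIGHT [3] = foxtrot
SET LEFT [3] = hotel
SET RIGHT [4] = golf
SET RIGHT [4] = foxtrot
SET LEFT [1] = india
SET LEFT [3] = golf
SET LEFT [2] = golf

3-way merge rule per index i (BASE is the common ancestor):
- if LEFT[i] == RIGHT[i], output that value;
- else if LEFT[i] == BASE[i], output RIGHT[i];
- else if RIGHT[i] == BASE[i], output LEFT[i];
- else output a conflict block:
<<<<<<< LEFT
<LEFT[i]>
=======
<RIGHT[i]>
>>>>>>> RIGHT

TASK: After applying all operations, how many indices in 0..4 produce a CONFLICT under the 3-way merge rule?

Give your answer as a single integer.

Final LEFT:  [alpha, india, golf, golf, alpha]
Final RIGHT: [alpha, india, hotel, foxtrot, foxtrot]
i=0: L=alpha R=alpha -> agree -> alpha
i=1: L=india R=india -> agree -> india
i=2: BASE=alpha L=golf R=hotel all differ -> CONFLICT
i=3: BASE=echo L=golf R=foxtrot all differ -> CONFLICT
i=4: L=alpha=BASE, R=foxtrot -> take RIGHT -> foxtrot
Conflict count: 2

Answer: 2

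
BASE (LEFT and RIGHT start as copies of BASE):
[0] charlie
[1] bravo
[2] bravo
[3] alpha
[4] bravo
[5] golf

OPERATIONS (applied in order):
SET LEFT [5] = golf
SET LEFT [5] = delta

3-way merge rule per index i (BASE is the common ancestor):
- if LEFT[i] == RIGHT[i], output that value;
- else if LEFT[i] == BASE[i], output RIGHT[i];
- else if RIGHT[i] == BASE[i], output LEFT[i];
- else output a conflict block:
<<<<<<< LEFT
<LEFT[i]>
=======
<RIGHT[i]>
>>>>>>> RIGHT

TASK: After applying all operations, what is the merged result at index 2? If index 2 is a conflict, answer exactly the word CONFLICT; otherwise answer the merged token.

Answer: bravo

Derivation:
Final LEFT:  [charlie, bravo, bravo, alpha, bravo, delta]
Final RIGHT: [charlie, bravo, bravo, alpha, bravo, golf]
i=0: L=charlie R=charlie -> agree -> charlie
i=1: L=bravo R=bravo -> agree -> bravo
i=2: L=bravo R=bravo -> agree -> bravo
i=3: L=alpha R=alpha -> agree -> alpha
i=4: L=bravo R=bravo -> agree -> bravo
i=5: L=delta, R=golf=BASE -> take LEFT -> delta
Index 2 -> bravo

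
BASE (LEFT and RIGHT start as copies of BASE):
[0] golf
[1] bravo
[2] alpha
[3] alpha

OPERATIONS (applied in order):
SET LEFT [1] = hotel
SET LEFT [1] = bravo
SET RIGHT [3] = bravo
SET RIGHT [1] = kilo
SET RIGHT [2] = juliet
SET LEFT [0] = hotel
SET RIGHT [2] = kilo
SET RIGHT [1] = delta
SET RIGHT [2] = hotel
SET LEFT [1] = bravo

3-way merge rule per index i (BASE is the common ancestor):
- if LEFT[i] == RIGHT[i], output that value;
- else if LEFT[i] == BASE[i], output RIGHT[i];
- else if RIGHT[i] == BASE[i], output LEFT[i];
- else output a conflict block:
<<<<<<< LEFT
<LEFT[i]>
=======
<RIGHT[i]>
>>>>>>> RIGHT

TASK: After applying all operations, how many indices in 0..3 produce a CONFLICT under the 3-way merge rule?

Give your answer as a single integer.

Final LEFT:  [hotel, bravo, alpha, alpha]
Final RIGHT: [golf, delta, hotel, bravo]
i=0: L=hotel, R=golf=BASE -> take LEFT -> hotel
i=1: L=bravo=BASE, R=delta -> take RIGHT -> delta
i=2: L=alpha=BASE, R=hotel -> take RIGHT -> hotel
i=3: L=alpha=BASE, R=bravo -> take RIGHT -> bravo
Conflict count: 0

Answer: 0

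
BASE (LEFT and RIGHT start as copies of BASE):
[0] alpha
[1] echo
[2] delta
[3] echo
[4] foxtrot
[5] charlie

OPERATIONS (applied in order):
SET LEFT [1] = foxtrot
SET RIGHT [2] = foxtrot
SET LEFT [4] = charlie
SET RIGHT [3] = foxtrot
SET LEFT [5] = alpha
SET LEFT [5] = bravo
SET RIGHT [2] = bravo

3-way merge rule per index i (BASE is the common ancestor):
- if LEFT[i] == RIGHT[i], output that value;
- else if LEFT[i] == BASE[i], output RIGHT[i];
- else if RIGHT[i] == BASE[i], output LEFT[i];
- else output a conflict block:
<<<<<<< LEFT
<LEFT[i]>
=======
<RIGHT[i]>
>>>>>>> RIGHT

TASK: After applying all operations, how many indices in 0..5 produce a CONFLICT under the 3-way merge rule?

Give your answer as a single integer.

Answer: 0

Derivation:
Final LEFT:  [alpha, foxtrot, delta, echo, charlie, bravo]
Final RIGHT: [alpha, echo, bravo, foxtrot, foxtrot, charlie]
i=0: L=alpha R=alpha -> agree -> alpha
i=1: L=foxtrot, R=echo=BASE -> take LEFT -> foxtrot
i=2: L=delta=BASE, R=bravo -> take RIGHT -> bravo
i=3: L=echo=BASE, R=foxtrot -> take RIGHT -> foxtrot
i=4: L=charlie, R=foxtrot=BASE -> take LEFT -> charlie
i=5: L=bravo, R=charlie=BASE -> take LEFT -> bravo
Conflict count: 0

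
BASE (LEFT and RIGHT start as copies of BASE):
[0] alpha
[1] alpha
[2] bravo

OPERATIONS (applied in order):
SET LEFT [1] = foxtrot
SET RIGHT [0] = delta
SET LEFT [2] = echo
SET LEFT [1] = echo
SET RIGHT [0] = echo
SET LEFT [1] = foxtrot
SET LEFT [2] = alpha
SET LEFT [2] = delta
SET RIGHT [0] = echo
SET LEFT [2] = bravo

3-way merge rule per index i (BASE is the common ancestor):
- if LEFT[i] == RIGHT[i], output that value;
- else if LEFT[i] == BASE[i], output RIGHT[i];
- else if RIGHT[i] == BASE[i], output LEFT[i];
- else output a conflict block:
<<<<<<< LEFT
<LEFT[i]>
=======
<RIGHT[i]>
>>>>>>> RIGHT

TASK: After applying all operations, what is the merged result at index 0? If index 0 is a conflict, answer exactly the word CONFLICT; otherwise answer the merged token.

Final LEFT:  [alpha, foxtrot, bravo]
Final RIGHT: [echo, alpha, bravo]
i=0: L=alpha=BASE, R=echo -> take RIGHT -> echo
i=1: L=foxtrot, R=alpha=BASE -> take LEFT -> foxtrot
i=2: L=bravo R=bravo -> agree -> bravo
Index 0 -> echo

Answer: echo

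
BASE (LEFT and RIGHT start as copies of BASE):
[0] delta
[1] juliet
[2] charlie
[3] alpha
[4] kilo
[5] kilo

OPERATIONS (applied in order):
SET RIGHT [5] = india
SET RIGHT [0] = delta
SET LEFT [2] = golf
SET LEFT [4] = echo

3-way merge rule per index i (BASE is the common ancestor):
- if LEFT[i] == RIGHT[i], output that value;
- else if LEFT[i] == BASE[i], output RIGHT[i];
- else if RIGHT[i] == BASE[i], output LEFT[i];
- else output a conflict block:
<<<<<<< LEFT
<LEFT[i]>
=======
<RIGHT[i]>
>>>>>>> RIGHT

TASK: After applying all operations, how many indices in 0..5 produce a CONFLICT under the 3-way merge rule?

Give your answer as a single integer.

Final LEFT:  [delta, juliet, golf, alpha, echo, kilo]
Final RIGHT: [delta, juliet, charlie, alpha, kilo, india]
i=0: L=delta R=delta -> agree -> delta
i=1: L=juliet R=juliet -> agree -> juliet
i=2: L=golf, R=charlie=BASE -> take LEFT -> golf
i=3: L=alpha R=alpha -> agree -> alpha
i=4: L=echo, R=kilo=BASE -> take LEFT -> echo
i=5: L=kilo=BASE, R=india -> take RIGHT -> india
Conflict count: 0

Answer: 0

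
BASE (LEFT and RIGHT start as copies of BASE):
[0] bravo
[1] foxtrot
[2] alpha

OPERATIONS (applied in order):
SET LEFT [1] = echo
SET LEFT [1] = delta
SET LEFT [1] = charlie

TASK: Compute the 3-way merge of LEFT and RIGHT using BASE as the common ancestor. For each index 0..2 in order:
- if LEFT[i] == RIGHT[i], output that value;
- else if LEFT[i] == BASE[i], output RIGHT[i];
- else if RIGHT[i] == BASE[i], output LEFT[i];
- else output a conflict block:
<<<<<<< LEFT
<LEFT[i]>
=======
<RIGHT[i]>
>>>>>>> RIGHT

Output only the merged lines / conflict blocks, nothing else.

Answer: bravo
charlie
alpha

Derivation:
Final LEFT:  [bravo, charlie, alpha]
Final RIGHT: [bravo, foxtrot, alpha]
i=0: L=bravo R=bravo -> agree -> bravo
i=1: L=charlie, R=foxtrot=BASE -> take LEFT -> charlie
i=2: L=alpha R=alpha -> agree -> alpha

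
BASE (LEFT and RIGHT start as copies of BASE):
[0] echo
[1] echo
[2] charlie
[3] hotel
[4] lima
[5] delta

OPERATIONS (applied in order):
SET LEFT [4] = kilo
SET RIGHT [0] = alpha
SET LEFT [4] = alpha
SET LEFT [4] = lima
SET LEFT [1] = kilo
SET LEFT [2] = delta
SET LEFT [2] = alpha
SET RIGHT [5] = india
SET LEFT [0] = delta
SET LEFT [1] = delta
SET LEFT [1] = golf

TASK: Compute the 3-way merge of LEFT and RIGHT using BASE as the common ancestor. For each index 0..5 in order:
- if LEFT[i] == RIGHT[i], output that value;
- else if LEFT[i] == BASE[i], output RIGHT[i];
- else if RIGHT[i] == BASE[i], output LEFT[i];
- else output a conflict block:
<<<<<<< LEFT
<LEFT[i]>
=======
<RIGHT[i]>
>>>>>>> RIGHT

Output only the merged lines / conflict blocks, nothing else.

Answer: <<<<<<< LEFT
delta
=======
alpha
>>>>>>> RIGHT
golf
alpha
hotel
lima
india

Derivation:
Final LEFT:  [delta, golf, alpha, hotel, lima, delta]
Final RIGHT: [alpha, echo, charlie, hotel, lima, india]
i=0: BASE=echo L=delta R=alpha all differ -> CONFLICT
i=1: L=golf, R=echo=BASE -> take LEFT -> golf
i=2: L=alpha, R=charlie=BASE -> take LEFT -> alpha
i=3: L=hotel R=hotel -> agree -> hotel
i=4: L=lima R=lima -> agree -> lima
i=5: L=delta=BASE, R=india -> take RIGHT -> india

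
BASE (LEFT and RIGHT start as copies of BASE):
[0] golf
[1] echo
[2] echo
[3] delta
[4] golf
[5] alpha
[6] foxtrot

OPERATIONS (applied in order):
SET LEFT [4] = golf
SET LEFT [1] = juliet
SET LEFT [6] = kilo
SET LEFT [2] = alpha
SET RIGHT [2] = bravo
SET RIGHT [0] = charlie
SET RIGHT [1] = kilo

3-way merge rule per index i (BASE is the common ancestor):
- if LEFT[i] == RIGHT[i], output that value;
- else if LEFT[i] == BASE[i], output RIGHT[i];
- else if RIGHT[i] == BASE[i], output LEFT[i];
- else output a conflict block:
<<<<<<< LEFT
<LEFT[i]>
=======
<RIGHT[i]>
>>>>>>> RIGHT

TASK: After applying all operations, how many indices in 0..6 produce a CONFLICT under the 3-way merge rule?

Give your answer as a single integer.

Answer: 2

Derivation:
Final LEFT:  [golf, juliet, alpha, delta, golf, alpha, kilo]
Final RIGHT: [charlie, kilo, bravo, delta, golf, alpha, foxtrot]
i=0: L=golf=BASE, R=charlie -> take RIGHT -> charlie
i=1: BASE=echo L=juliet R=kilo all differ -> CONFLICT
i=2: BASE=echo L=alpha R=bravo all differ -> CONFLICT
i=3: L=delta R=delta -> agree -> delta
i=4: L=golf R=golf -> agree -> golf
i=5: L=alpha R=alpha -> agree -> alpha
i=6: L=kilo, R=foxtrot=BASE -> take LEFT -> kilo
Conflict count: 2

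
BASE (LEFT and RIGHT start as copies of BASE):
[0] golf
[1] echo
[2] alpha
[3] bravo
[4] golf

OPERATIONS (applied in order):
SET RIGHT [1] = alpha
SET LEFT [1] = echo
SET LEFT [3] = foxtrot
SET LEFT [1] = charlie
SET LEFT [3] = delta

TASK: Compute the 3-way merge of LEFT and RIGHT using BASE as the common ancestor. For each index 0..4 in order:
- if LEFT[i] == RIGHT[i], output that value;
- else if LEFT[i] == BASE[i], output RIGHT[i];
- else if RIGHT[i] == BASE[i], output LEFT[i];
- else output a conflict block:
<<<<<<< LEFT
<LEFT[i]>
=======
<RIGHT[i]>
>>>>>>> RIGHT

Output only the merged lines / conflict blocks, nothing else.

Answer: golf
<<<<<<< LEFT
charlie
=======
alpha
>>>>>>> RIGHT
alpha
delta
golf

Derivation:
Final LEFT:  [golf, charlie, alpha, delta, golf]
Final RIGHT: [golf, alpha, alpha, bravo, golf]
i=0: L=golf R=golf -> agree -> golf
i=1: BASE=echo L=charlie R=alpha all differ -> CONFLICT
i=2: L=alpha R=alpha -> agree -> alpha
i=3: L=delta, R=bravo=BASE -> take LEFT -> delta
i=4: L=golf R=golf -> agree -> golf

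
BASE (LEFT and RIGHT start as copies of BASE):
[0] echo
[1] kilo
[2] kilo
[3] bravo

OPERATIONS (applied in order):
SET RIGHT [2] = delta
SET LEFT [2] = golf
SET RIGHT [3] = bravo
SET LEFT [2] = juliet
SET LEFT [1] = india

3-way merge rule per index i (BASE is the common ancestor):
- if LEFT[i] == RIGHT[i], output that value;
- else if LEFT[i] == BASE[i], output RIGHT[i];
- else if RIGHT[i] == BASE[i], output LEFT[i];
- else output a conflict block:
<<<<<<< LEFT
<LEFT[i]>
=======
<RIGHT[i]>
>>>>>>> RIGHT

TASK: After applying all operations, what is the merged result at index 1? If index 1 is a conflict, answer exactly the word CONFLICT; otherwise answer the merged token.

Final LEFT:  [echo, india, juliet, bravo]
Final RIGHT: [echo, kilo, delta, bravo]
i=0: L=echo R=echo -> agree -> echo
i=1: L=india, R=kilo=BASE -> take LEFT -> india
i=2: BASE=kilo L=juliet R=delta all differ -> CONFLICT
i=3: L=bravo R=bravo -> agree -> bravo
Index 1 -> india

Answer: india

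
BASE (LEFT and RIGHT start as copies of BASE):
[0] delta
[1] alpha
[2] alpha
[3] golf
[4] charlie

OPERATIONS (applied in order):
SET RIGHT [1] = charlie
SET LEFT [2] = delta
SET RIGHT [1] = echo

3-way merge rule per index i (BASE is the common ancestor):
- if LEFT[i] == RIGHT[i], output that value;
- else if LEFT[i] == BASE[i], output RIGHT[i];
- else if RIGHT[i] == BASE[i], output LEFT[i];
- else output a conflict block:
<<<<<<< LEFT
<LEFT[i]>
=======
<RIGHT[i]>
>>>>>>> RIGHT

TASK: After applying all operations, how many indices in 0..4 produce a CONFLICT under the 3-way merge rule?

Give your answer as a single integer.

Answer: 0

Derivation:
Final LEFT:  [delta, alpha, delta, golf, charlie]
Final RIGHT: [delta, echo, alpha, golf, charlie]
i=0: L=delta R=delta -> agree -> delta
i=1: L=alpha=BASE, R=echo -> take RIGHT -> echo
i=2: L=delta, R=alpha=BASE -> take LEFT -> delta
i=3: L=golf R=golf -> agree -> golf
i=4: L=charlie R=charlie -> agree -> charlie
Conflict count: 0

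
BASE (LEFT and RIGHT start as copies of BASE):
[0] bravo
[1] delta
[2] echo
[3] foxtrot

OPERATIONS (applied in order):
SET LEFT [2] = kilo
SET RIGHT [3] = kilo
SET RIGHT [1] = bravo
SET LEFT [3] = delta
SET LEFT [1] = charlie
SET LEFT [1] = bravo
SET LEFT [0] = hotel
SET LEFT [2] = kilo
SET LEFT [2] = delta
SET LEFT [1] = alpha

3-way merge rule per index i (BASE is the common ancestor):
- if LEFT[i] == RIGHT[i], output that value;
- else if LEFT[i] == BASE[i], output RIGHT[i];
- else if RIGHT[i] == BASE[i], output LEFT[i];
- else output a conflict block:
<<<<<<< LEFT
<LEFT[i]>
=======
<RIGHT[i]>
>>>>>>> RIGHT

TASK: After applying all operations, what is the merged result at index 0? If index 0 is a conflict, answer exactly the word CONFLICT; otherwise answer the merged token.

Final LEFT:  [hotel, alpha, delta, delta]
Final RIGHT: [bravo, bravo, echo, kilo]
i=0: L=hotel, R=bravo=BASE -> take LEFT -> hotel
i=1: BASE=delta L=alpha R=bravo all differ -> CONFLICT
i=2: L=delta, R=echo=BASE -> take LEFT -> delta
i=3: BASE=foxtrot L=delta R=kilo all differ -> CONFLICT
Index 0 -> hotel

Answer: hotel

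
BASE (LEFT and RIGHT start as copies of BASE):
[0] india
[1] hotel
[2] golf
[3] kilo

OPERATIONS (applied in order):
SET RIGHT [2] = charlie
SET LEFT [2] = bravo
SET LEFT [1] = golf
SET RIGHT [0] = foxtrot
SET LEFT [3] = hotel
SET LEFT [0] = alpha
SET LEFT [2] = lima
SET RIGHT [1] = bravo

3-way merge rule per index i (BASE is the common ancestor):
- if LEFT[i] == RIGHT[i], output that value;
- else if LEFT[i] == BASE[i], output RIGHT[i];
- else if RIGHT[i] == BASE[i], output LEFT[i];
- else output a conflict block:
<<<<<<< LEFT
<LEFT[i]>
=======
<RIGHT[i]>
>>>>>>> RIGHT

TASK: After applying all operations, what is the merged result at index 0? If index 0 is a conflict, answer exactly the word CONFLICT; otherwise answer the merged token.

Final LEFT:  [alpha, golf, lima, hotel]
Final RIGHT: [foxtrot, bravo, charlie, kilo]
i=0: BASE=india L=alpha R=foxtrot all differ -> CONFLICT
i=1: BASE=hotel L=golf R=bravo all differ -> CONFLICT
i=2: BASE=golf L=lima R=charlie all differ -> CONFLICT
i=3: L=hotel, R=kilo=BASE -> take LEFT -> hotel
Index 0 -> CONFLICT

Answer: CONFLICT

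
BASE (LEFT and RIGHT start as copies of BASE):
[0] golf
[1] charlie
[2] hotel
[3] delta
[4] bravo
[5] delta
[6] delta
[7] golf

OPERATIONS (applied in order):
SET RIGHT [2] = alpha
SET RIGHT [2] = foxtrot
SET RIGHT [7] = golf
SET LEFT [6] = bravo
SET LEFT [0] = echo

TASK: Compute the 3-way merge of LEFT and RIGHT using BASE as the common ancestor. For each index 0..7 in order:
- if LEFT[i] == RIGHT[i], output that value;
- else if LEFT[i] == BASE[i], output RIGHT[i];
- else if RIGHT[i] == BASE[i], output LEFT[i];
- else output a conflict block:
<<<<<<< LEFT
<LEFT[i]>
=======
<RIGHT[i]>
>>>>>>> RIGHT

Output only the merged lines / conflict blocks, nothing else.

Final LEFT:  [echo, charlie, hotel, delta, bravo, delta, bravo, golf]
Final RIGHT: [golf, charlie, foxtrot, delta, bravo, delta, delta, golf]
i=0: L=echo, R=golf=BASE -> take LEFT -> echo
i=1: L=charlie R=charlie -> agree -> charlie
i=2: L=hotel=BASE, R=foxtrot -> take RIGHT -> foxtrot
i=3: L=delta R=delta -> agree -> delta
i=4: L=bravo R=bravo -> agree -> bravo
i=5: L=delta R=delta -> agree -> delta
i=6: L=bravo, R=delta=BASE -> take LEFT -> bravo
i=7: L=golf R=golf -> agree -> golf

Answer: echo
charlie
foxtrot
delta
bravo
delta
bravo
golf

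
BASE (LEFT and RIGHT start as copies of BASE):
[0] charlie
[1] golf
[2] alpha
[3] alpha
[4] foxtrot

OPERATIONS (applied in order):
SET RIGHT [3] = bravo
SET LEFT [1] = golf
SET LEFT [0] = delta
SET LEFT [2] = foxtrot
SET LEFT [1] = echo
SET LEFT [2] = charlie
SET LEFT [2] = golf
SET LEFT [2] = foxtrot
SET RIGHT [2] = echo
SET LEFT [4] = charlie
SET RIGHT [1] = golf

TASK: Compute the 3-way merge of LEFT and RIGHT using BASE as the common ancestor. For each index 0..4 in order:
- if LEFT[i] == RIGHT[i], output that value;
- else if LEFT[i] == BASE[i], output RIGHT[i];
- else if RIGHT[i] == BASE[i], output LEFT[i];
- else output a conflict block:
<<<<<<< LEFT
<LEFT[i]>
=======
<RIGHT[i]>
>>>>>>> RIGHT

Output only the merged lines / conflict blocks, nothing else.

Final LEFT:  [delta, echo, foxtrot, alpha, charlie]
Final RIGHT: [charlie, golf, echo, bravo, foxtrot]
i=0: L=delta, R=charlie=BASE -> take LEFT -> delta
i=1: L=echo, R=golf=BASE -> take LEFT -> echo
i=2: BASE=alpha L=foxtrot R=echo all differ -> CONFLICT
i=3: L=alpha=BASE, R=bravo -> take RIGHT -> bravo
i=4: L=charlie, R=foxtrot=BASE -> take LEFT -> charlie

Answer: delta
echo
<<<<<<< LEFT
foxtrot
=======
echo
>>>>>>> RIGHT
bravo
charlie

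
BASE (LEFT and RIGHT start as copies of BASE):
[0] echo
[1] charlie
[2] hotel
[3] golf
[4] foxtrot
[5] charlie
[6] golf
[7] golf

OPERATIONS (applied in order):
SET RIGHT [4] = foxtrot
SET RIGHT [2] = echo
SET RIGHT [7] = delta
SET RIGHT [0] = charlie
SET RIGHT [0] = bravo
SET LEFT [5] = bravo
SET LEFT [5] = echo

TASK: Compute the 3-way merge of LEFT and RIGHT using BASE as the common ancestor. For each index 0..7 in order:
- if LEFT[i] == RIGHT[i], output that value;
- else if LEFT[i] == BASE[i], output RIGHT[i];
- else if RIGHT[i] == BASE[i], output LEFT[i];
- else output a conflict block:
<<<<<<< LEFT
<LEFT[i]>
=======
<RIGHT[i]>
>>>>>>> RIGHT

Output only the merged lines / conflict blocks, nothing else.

Answer: bravo
charlie
echo
golf
foxtrot
echo
golf
delta

Derivation:
Final LEFT:  [echo, charlie, hotel, golf, foxtrot, echo, golf, golf]
Final RIGHT: [bravo, charlie, echo, golf, foxtrot, charlie, golf, delta]
i=0: L=echo=BASE, R=bravo -> take RIGHT -> bravo
i=1: L=charlie R=charlie -> agree -> charlie
i=2: L=hotel=BASE, R=echo -> take RIGHT -> echo
i=3: L=golf R=golf -> agree -> golf
i=4: L=foxtrot R=foxtrot -> agree -> foxtrot
i=5: L=echo, R=charlie=BASE -> take LEFT -> echo
i=6: L=golf R=golf -> agree -> golf
i=7: L=golf=BASE, R=delta -> take RIGHT -> delta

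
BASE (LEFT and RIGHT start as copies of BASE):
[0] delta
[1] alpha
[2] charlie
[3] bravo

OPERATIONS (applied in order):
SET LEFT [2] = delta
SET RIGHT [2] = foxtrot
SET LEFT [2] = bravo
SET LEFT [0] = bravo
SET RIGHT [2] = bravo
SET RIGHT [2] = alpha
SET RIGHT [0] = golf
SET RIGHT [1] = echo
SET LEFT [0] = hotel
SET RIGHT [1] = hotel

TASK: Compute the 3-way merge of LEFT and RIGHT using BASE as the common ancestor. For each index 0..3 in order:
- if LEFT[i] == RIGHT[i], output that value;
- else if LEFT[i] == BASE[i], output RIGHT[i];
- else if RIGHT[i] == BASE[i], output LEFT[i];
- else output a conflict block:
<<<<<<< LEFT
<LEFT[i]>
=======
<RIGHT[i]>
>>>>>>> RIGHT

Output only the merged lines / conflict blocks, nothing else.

Final LEFT:  [hotel, alpha, bravo, bravo]
Final RIGHT: [golf, hotel, alpha, bravo]
i=0: BASE=delta L=hotel R=golf all differ -> CONFLICT
i=1: L=alpha=BASE, R=hotel -> take RIGHT -> hotel
i=2: BASE=charlie L=bravo R=alpha all differ -> CONFLICT
i=3: L=bravo R=bravo -> agree -> bravo

Answer: <<<<<<< LEFT
hotel
=======
golf
>>>>>>> RIGHT
hotel
<<<<<<< LEFT
bravo
=======
alpha
>>>>>>> RIGHT
bravo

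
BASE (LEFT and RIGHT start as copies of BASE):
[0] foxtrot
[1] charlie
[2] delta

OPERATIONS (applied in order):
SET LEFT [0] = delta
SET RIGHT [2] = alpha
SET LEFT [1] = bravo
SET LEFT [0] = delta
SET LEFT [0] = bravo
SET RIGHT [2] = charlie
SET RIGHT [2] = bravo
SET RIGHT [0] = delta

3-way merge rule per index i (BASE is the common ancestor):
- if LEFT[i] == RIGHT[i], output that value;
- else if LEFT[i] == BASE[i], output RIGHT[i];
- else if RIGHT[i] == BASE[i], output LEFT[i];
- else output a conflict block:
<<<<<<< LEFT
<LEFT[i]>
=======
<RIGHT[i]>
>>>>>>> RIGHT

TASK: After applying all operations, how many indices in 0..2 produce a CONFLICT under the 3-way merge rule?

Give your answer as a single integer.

Final LEFT:  [bravo, bravo, delta]
Final RIGHT: [delta, charlie, bravo]
i=0: BASE=foxtrot L=bravo R=delta all differ -> CONFLICT
i=1: L=bravo, R=charlie=BASE -> take LEFT -> bravo
i=2: L=delta=BASE, R=bravo -> take RIGHT -> bravo
Conflict count: 1

Answer: 1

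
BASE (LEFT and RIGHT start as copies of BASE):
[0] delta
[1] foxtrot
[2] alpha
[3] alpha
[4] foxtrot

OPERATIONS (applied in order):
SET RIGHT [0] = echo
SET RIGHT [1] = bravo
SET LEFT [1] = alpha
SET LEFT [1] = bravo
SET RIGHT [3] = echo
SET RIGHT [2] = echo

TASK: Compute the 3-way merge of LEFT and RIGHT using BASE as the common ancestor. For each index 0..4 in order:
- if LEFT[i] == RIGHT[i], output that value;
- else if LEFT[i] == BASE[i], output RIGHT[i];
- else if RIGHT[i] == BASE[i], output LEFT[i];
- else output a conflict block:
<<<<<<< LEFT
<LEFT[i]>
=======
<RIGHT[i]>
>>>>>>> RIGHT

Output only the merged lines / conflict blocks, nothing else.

Answer: echo
bravo
echo
echo
foxtrot

Derivation:
Final LEFT:  [delta, bravo, alpha, alpha, foxtrot]
Final RIGHT: [echo, bravo, echo, echo, foxtrot]
i=0: L=delta=BASE, R=echo -> take RIGHT -> echo
i=1: L=bravo R=bravo -> agree -> bravo
i=2: L=alpha=BASE, R=echo -> take RIGHT -> echo
i=3: L=alpha=BASE, R=echo -> take RIGHT -> echo
i=4: L=foxtrot R=foxtrot -> agree -> foxtrot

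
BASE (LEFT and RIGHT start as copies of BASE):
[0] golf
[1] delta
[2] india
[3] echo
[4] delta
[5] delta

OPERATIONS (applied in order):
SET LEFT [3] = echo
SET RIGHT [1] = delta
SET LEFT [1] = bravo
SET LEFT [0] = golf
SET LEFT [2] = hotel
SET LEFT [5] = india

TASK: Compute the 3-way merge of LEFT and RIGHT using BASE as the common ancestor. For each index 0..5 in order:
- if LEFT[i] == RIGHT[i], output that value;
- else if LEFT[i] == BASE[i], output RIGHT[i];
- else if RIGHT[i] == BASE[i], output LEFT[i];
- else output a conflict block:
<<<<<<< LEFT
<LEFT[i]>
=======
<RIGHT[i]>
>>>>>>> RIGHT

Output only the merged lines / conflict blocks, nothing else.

Answer: golf
bravo
hotel
echo
delta
india

Derivation:
Final LEFT:  [golf, bravo, hotel, echo, delta, india]
Final RIGHT: [golf, delta, india, echo, delta, delta]
i=0: L=golf R=golf -> agree -> golf
i=1: L=bravo, R=delta=BASE -> take LEFT -> bravo
i=2: L=hotel, R=india=BASE -> take LEFT -> hotel
i=3: L=echo R=echo -> agree -> echo
i=4: L=delta R=delta -> agree -> delta
i=5: L=india, R=delta=BASE -> take LEFT -> india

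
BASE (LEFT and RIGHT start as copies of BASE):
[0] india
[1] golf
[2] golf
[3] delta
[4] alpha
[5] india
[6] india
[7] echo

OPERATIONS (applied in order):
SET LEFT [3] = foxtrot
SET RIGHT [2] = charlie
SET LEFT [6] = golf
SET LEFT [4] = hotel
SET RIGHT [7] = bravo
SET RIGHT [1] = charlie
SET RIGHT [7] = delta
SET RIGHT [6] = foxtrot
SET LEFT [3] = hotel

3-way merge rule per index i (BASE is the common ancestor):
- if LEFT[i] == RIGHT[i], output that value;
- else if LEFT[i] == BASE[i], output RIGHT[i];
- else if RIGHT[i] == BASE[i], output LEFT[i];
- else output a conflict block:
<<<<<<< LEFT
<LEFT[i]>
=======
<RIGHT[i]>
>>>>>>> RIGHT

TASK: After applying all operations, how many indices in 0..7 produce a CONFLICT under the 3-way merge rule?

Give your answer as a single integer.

Final LEFT:  [india, golf, golf, hotel, hotel, india, golf, echo]
Final RIGHT: [india, charlie, charlie, delta, alpha, india, foxtrot, delta]
i=0: L=india R=india -> agree -> india
i=1: L=golf=BASE, R=charlie -> take RIGHT -> charlie
i=2: L=golf=BASE, R=charlie -> take RIGHT -> charlie
i=3: L=hotel, R=delta=BASE -> take LEFT -> hotel
i=4: L=hotel, R=alpha=BASE -> take LEFT -> hotel
i=5: L=india R=india -> agree -> india
i=6: BASE=india L=golf R=foxtrot all differ -> CONFLICT
i=7: L=echo=BASE, R=delta -> take RIGHT -> delta
Conflict count: 1

Answer: 1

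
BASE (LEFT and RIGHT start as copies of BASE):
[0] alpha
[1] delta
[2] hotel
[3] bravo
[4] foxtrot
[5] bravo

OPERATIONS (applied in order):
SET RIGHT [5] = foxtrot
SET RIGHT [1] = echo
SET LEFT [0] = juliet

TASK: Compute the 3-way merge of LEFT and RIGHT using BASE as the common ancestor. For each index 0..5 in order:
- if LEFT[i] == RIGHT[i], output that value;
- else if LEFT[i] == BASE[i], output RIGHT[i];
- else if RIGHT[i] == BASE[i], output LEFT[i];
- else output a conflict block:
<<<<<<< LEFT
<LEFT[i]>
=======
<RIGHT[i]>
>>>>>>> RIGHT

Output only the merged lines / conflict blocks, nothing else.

Final LEFT:  [juliet, delta, hotel, bravo, foxtrot, bravo]
Final RIGHT: [alpha, echo, hotel, bravo, foxtrot, foxtrot]
i=0: L=juliet, R=alpha=BASE -> take LEFT -> juliet
i=1: L=delta=BASE, R=echo -> take RIGHT -> echo
i=2: L=hotel R=hotel -> agree -> hotel
i=3: L=bravo R=bravo -> agree -> bravo
i=4: L=foxtrot R=foxtrot -> agree -> foxtrot
i=5: L=bravo=BASE, R=foxtrot -> take RIGHT -> foxtrot

Answer: juliet
echo
hotel
bravo
foxtrot
foxtrot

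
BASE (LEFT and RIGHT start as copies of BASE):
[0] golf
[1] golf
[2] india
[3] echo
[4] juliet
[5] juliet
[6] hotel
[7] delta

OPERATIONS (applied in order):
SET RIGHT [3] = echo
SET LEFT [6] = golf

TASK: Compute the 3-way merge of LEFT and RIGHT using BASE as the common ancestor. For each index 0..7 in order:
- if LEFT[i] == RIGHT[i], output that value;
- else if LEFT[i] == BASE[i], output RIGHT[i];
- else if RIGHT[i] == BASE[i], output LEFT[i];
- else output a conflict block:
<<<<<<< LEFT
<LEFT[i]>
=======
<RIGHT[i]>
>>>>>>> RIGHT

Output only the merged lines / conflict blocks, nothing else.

Answer: golf
golf
india
echo
juliet
juliet
golf
delta

Derivation:
Final LEFT:  [golf, golf, india, echo, juliet, juliet, golf, delta]
Final RIGHT: [golf, golf, india, echo, juliet, juliet, hotel, delta]
i=0: L=golf R=golf -> agree -> golf
i=1: L=golf R=golf -> agree -> golf
i=2: L=india R=india -> agree -> india
i=3: L=echo R=echo -> agree -> echo
i=4: L=juliet R=juliet -> agree -> juliet
i=5: L=juliet R=juliet -> agree -> juliet
i=6: L=golf, R=hotel=BASE -> take LEFT -> golf
i=7: L=delta R=delta -> agree -> delta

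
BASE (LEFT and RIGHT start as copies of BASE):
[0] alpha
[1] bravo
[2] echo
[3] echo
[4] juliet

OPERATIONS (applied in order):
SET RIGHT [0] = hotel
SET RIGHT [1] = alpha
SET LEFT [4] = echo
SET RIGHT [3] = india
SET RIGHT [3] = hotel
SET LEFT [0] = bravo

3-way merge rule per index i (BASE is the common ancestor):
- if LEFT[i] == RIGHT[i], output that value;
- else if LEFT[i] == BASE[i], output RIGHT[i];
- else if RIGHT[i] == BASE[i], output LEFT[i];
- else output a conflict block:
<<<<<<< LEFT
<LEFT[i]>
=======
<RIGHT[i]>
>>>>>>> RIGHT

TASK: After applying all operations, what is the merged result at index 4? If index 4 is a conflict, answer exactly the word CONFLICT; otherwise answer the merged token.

Final LEFT:  [bravo, bravo, echo, echo, echo]
Final RIGHT: [hotel, alpha, echo, hotel, juliet]
i=0: BASE=alpha L=bravo R=hotel all differ -> CONFLICT
i=1: L=bravo=BASE, R=alpha -> take RIGHT -> alpha
i=2: L=echo R=echo -> agree -> echo
i=3: L=echo=BASE, R=hotel -> take RIGHT -> hotel
i=4: L=echo, R=juliet=BASE -> take LEFT -> echo
Index 4 -> echo

Answer: echo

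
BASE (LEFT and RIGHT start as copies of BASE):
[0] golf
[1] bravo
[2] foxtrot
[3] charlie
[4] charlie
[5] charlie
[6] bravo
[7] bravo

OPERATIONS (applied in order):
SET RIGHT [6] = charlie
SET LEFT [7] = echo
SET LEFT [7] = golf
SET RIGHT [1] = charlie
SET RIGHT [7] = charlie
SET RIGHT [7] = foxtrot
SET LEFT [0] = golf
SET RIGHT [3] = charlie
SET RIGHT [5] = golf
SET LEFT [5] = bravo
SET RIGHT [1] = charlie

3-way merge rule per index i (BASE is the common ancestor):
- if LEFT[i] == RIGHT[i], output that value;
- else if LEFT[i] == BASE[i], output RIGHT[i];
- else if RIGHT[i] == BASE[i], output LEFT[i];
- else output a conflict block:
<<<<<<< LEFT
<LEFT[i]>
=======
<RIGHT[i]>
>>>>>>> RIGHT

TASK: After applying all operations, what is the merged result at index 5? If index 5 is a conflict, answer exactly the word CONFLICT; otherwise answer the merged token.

Answer: CONFLICT

Derivation:
Final LEFT:  [golf, bravo, foxtrot, charlie, charlie, bravo, bravo, golf]
Final RIGHT: [golf, charlie, foxtrot, charlie, charlie, golf, charlie, foxtrot]
i=0: L=golf R=golf -> agree -> golf
i=1: L=bravo=BASE, R=charlie -> take RIGHT -> charlie
i=2: L=foxtrot R=foxtrot -> agree -> foxtrot
i=3: L=charlie R=charlie -> agree -> charlie
i=4: L=charlie R=charlie -> agree -> charlie
i=5: BASE=charlie L=bravo R=golf all differ -> CONFLICT
i=6: L=bravo=BASE, R=charlie -> take RIGHT -> charlie
i=7: BASE=bravo L=golf R=foxtrot all differ -> CONFLICT
Index 5 -> CONFLICT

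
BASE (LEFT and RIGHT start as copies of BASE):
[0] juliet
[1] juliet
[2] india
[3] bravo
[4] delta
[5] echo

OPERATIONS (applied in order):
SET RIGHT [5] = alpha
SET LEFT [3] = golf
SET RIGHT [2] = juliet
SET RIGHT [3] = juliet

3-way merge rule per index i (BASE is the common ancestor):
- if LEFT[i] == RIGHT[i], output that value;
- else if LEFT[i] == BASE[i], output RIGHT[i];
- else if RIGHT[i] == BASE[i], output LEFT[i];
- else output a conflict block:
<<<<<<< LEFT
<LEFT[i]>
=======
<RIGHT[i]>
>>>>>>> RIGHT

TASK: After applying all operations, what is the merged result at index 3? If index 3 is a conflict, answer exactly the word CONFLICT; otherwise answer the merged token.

Final LEFT:  [juliet, juliet, india, golf, delta, echo]
Final RIGHT: [juliet, juliet, juliet, juliet, delta, alpha]
i=0: L=juliet R=juliet -> agree -> juliet
i=1: L=juliet R=juliet -> agree -> juliet
i=2: L=india=BASE, R=juliet -> take RIGHT -> juliet
i=3: BASE=bravo L=golf R=juliet all differ -> CONFLICT
i=4: L=delta R=delta -> agree -> delta
i=5: L=echo=BASE, R=alpha -> take RIGHT -> alpha
Index 3 -> CONFLICT

Answer: CONFLICT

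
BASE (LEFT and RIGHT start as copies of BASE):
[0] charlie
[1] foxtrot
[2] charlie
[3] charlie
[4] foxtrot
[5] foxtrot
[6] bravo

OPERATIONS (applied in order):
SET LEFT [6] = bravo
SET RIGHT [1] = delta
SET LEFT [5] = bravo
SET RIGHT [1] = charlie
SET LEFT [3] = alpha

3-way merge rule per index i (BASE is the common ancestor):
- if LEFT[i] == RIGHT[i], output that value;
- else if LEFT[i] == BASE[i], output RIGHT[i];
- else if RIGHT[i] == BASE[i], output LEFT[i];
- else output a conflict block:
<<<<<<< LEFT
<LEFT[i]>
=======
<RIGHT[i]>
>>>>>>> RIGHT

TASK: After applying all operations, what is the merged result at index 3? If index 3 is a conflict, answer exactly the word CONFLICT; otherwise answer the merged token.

Final LEFT:  [charlie, foxtrot, charlie, alpha, foxtrot, bravo, bravo]
Final RIGHT: [charlie, charlie, charlie, charlie, foxtrot, foxtrot, bravo]
i=0: L=charlie R=charlie -> agree -> charlie
i=1: L=foxtrot=BASE, R=charlie -> take RIGHT -> charlie
i=2: L=charlie R=charlie -> agree -> charlie
i=3: L=alpha, R=charlie=BASE -> take LEFT -> alpha
i=4: L=foxtrot R=foxtrot -> agree -> foxtrot
i=5: L=bravo, R=foxtrot=BASE -> take LEFT -> bravo
i=6: L=bravo R=bravo -> agree -> bravo
Index 3 -> alpha

Answer: alpha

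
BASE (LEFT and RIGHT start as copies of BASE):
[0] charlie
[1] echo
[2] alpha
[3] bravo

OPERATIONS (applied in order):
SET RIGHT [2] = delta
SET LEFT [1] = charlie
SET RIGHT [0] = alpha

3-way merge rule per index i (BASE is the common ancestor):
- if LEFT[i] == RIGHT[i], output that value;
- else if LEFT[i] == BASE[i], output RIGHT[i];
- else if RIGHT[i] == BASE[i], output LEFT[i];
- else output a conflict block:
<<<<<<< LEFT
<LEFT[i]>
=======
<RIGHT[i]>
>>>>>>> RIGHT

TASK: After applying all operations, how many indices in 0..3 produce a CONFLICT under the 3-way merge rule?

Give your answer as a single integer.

Final LEFT:  [charlie, charlie, alpha, bravo]
Final RIGHT: [alpha, echo, delta, bravo]
i=0: L=charlie=BASE, R=alpha -> take RIGHT -> alpha
i=1: L=charlie, R=echo=BASE -> take LEFT -> charlie
i=2: L=alpha=BASE, R=delta -> take RIGHT -> delta
i=3: L=bravo R=bravo -> agree -> bravo
Conflict count: 0

Answer: 0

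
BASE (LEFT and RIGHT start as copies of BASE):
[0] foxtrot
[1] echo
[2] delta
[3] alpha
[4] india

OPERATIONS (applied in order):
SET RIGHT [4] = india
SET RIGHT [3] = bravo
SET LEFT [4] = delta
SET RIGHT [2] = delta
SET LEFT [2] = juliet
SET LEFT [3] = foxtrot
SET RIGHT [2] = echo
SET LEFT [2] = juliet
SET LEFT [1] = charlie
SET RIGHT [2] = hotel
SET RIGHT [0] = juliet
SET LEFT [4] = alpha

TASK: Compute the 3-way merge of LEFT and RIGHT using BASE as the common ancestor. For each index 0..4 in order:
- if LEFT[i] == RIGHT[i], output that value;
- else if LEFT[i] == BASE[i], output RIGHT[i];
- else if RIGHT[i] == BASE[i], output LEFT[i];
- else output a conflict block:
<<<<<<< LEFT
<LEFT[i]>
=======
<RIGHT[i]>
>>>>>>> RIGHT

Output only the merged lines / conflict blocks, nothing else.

Final LEFT:  [foxtrot, charlie, juliet, foxtrot, alpha]
Final RIGHT: [juliet, echo, hotel, bravo, india]
i=0: L=foxtrot=BASE, R=juliet -> take RIGHT -> juliet
i=1: L=charlie, R=echo=BASE -> take LEFT -> charlie
i=2: BASE=delta L=juliet R=hotel all differ -> CONFLICT
i=3: BASE=alpha L=foxtrot R=bravo all differ -> CONFLICT
i=4: L=alpha, R=india=BASE -> take LEFT -> alpha

Answer: juliet
charlie
<<<<<<< LEFT
juliet
=======
hotel
>>>>>>> RIGHT
<<<<<<< LEFT
foxtrot
=======
bravo
>>>>>>> RIGHT
alpha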